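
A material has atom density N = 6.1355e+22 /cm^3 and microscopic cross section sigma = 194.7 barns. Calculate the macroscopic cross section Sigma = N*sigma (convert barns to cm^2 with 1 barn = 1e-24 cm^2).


Sigma = N * sigma_barns * 1e-24
Sigma = 6.1355e+22 * 194.7 * 1e-24
Sigma = 11.946 /cm

11.946


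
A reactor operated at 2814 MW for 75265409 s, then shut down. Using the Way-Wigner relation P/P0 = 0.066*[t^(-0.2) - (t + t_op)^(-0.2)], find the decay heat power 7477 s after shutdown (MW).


P/P0 = 0.066 * [t^(-0.2) - (t + t_op)^(-0.2)]
P/P0 = 0.066 * [7477^(-0.2) - (7477 + 75265409)^(-0.2)]
P/P0 = 0.066 * [0.1679788 - 0.02658718] = 0.009331847
P = 2814 * 0.009331847 = 26.260 MW

26.260


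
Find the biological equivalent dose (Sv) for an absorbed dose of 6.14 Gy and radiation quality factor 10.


H = D * Q
H = 6.14 * 10
H = 61.400 Sv

61.400


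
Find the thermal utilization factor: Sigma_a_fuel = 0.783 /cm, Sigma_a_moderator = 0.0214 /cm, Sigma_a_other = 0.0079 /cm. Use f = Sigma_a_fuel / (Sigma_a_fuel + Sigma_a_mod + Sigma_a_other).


f = Sigma_a_fuel / (Sigma_a_fuel + Sigma_a_mod + Sigma_a_other)
f = 0.783 / (0.783 + 0.0214 + 0.0079)
f = 0.96393

0.96393


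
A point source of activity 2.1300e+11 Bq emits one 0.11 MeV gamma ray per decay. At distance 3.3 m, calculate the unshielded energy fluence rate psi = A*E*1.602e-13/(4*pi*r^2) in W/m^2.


psi = A * E * 1.602e-13 / (4*pi*r^2)
psi = 2.1300e+11 * 0.11 * 1.602e-13 / (4*pi*3.3^2)
psi = 2.7428e-05 W/m^2

2.7428e-05


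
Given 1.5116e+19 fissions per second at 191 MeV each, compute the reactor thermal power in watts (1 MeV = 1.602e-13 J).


P = fission_rate * E_MeV * 1.602e-13
P = 1.5116e+19 * 191 * 1.602e-13
P = 4.6252e+08 W

4.6252e+08


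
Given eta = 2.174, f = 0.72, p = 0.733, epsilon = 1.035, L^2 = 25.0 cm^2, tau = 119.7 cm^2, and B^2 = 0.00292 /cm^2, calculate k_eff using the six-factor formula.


k_inf = eta*f*p*eps = 2.174*0.72*0.733*1.035 = 1.187507
P_TNL = 1/(1 + L^2*B^2) = 1/(1 + 25.0*0.00292) = 0.9319664
P_FNL = exp(-B^2*tau) = exp(-0.00292*119.7) = 0.7050236
k_eff = k_inf * P_TNL * P_FNL = 1.187507 * 0.9319664 * 0.7050236
k_eff = 0.78026

0.78026


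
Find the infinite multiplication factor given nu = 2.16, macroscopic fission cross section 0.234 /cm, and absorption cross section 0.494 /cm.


k_inf = nu * Sigma_f / Sigma_a
k_inf = 2.16 * 0.234 / 0.494
k_inf = 1.0232

1.0232


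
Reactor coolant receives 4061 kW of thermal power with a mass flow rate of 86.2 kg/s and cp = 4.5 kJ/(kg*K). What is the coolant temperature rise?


dT = Q / (m_dot * cp)
dT = 4061 / (86.2 * 4.5)
dT = 10.469 C

10.469


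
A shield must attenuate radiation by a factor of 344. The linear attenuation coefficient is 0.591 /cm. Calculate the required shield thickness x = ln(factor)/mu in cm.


x = ln(factor) / mu
x = ln(344) / 0.591
x = 9.8826 cm

9.8826


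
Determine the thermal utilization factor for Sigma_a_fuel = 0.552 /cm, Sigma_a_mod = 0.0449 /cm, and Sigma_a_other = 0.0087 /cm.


f = Sigma_a_fuel / (Sigma_a_fuel + Sigma_a_mod + Sigma_a_other)
f = 0.552 / (0.552 + 0.0449 + 0.0087)
f = 0.91149

0.91149


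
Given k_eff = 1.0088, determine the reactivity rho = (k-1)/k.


rho = (k_eff - 1) / k_eff
rho = (1.0088 - 1) / 1.0088
rho = 0.0087232

0.0087232


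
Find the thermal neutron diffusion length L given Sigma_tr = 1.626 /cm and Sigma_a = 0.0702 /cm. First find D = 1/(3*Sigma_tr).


D = 1 / (3 * Sigma_tr) = 1 / (3 * 1.626) = 0.2050021 cm
L = sqrt(D / Sigma_a)
L = sqrt(0.2050021 / 0.0702)
L = 1.7089 cm

1.7089


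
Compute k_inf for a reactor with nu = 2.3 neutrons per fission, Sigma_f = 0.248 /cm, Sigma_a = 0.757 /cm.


k_inf = nu * Sigma_f / Sigma_a
k_inf = 2.3 * 0.248 / 0.757
k_inf = 0.75350

0.75350


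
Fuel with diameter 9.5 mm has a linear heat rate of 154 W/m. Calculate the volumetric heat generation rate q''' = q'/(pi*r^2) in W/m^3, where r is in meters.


r = D / 2 / 1000 = 9.5 / 2 / 1000 = 0.00475 m
q''' = q' / (pi * r^2)
q''' = 154 / (pi * 0.00475^2)
q''' = 2.1726e+06 W/m^3

2.1726e+06


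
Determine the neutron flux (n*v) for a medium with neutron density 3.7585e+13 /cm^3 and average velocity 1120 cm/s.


phi = n * v
phi = 3.7585e+13 * 1120
phi = 4.2095e+16 /cm^2/s

4.2095e+16


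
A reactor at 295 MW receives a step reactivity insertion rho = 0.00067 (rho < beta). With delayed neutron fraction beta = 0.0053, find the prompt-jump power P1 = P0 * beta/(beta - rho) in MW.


P1/P0 = beta / (beta - rho)
P1/P0 = 0.0053 / (0.0053 - 0.00067) = 1.144708
P1 = 295 * 1.144708 = 337.69 MW

337.69


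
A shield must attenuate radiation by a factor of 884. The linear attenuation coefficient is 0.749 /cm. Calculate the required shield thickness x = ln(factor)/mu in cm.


x = ln(factor) / mu
x = ln(884) / 0.749
x = 9.0580 cm

9.0580


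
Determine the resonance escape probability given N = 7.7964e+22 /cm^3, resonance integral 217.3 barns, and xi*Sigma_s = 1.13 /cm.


p = exp(-N * I * 1e-24 / (xi*Sigma_s))
p = exp(-7.7964e+22 * 217.3 * 1e-24 / 1.13)
p = 3.0819e-07

3.0819e-07


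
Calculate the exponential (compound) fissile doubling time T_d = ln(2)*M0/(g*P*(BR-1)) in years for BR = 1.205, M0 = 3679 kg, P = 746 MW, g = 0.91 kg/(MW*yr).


Breeding gain G = BR - 1 = 1.205 - 1 = 0.205
Fissile production rate = g * P * G = 0.91 * 746 * 0.205 = 139.1663 kg/yr
T_d = ln(2) * M0 / (g * P * G)
T_d = ln(2) * 3679 / 139.1663 = 18.324 yr

18.324


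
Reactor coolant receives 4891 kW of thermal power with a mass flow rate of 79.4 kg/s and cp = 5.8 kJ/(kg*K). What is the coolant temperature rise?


dT = Q / (m_dot * cp)
dT = 4891 / (79.4 * 5.8)
dT = 10.621 C

10.621


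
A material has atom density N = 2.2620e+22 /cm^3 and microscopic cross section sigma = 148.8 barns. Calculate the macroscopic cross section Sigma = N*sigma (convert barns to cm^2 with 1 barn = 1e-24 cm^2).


Sigma = N * sigma_barns * 1e-24
Sigma = 2.2620e+22 * 148.8 * 1e-24
Sigma = 3.3659 /cm

3.3659


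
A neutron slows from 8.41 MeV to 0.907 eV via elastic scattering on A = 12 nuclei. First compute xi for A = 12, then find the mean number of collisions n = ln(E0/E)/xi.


xi = 1 + (A-1)^2/(2A)*ln((A-1)/(A+1)) = 0.1577690 (for A = 12)
n = ln(E0/E) / xi
n = ln(8.41e6 / 0.907) / 0.1577690
n = ln(9.272326e+06) / 0.1577690 = 101.68

101.68


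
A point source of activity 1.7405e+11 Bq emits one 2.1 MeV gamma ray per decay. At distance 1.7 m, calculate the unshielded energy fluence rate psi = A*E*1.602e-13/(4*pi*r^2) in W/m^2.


psi = A * E * 1.602e-13 / (4*pi*r^2)
psi = 1.7405e+11 * 2.1 * 1.602e-13 / (4*pi*1.7^2)
psi = 0.0016123 W/m^2

0.0016123


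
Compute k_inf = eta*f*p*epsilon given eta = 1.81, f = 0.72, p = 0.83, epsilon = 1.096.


k_inf = eta * f * p * epsilon
k_inf = 1.81 * 0.72 * 0.83 * 1.096
k_inf = 1.1855

1.1855


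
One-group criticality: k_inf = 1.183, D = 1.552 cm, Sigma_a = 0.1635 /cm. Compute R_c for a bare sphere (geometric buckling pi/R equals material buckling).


L^2 = D / Sigma_a = 1.552 / 0.1635 = 9.492355 cm^2
B_m^2 = (k_inf - 1) / L^2 = (1.183 - 1) / 9.492355 = 0.01927867 /cm^2
For a bare sphere: B_g = pi/R, so R_c = pi / sqrt(B_m^2)
R_c = pi / sqrt(0.01927867) = 22.626 cm

22.626


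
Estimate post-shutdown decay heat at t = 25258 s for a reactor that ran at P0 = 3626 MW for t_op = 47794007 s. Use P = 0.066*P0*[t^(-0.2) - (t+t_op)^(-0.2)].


P/P0 = 0.066 * [t^(-0.2) - (t + t_op)^(-0.2)]
P/P0 = 0.066 * [25258^(-0.2) - (25258 + 47794007)^(-0.2)]
P/P0 = 0.066 * [0.1316801 - 0.02911249] = 0.006769462
P = 3626 * 0.006769462 = 24.546 MW

24.546


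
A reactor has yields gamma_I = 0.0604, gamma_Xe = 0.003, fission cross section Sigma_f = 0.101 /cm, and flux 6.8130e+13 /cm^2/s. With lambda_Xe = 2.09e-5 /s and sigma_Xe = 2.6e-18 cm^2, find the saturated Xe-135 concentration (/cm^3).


Xe_eq = (gamma_I + gamma_Xe) * Sigma_f * phi / (lambda_Xe + sigma_Xe * phi)
Numerator = (0.0604 + 0.003) * 0.101 * 6.8130e+13 = 4.362636e+11
Denominator = 2.09e-5 + 2.6e-18 * 6.8130e+13 = 1.980380e-04
Xe_eq = 4.362636e+11 / 1.980380e-04 = 2.2029e+15 /cm^3

2.2029e+15


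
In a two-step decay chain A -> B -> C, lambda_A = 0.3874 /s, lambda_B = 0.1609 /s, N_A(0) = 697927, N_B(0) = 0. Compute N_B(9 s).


N_B(t) = lambda_A * N_A0 / (lambda_B - lambda_A) * [exp(-lambda_A*t) - exp(-lambda_B*t)]
exp(-0.3874*9) = 0.03060475; exp(-0.1609*9) = 0.2350164
N_B = 0.3874 * 697927 / (0.1609 - 0.3874) * (0.03060475 - 0.2350164)
N_B = 244010

244010


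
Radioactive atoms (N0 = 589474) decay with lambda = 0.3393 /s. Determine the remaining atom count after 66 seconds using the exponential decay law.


N = N0 * exp(-lambda * t)
N = 589474 * exp(-0.3393 * 66)
N = 1.1091e-04

1.1091e-04


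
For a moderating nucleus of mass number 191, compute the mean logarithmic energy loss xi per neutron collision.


xi = 1 + (A-1)^2/(2A) * ln((A-1)/(A+1))
xi = 1 + (191-1)^2/(2*191) * ln((191-1)/(191 +1))
xi = 0.010435

0.010435


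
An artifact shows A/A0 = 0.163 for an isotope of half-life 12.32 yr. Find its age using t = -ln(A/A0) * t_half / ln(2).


lambda = ln(2) / t_half = ln(2) / 12.32 = 0.05626195 /yr
t = -ln(A/A0) / lambda
t = -ln(0.163) / 0.05626195
t = 32.242 yr

32.242


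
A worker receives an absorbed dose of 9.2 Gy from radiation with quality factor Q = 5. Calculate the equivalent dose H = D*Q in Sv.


H = D * Q
H = 9.2 * 5
H = 46.000 Sv

46.000


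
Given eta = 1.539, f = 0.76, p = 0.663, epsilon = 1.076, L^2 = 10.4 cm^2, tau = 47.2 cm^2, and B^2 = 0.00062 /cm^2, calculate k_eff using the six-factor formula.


k_inf = eta*f*p*eps = 1.539*0.76*0.663*1.076 = 0.8344071
P_TNL = 1/(1 + L^2*B^2) = 1/(1 + 10.4*0.00062) = 0.9935933
P_FNL = exp(-B^2*tau) = exp(-0.00062*47.2) = 0.9711600
k_eff = k_inf * P_TNL * P_FNL = 0.8344071 * 0.9935933 * 0.9711600
k_eff = 0.80515

0.80515


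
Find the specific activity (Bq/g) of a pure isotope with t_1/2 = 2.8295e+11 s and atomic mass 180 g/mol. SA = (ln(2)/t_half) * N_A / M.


lambda = ln(2) / t_half = ln(2) / 2.8295e+11 = 2.449716e-12 /s
SA = lambda * N_A / M
SA = 2.449716e-12 * 6.022e23 / 180
SA = 8.1957e+09 Bq/g

8.1957e+09


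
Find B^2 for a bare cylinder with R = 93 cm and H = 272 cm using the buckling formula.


B^2 = (2.405/R)^2 + (pi/H)^2
B^2 = (2.405/93)^2 + (pi/272)^2
B^2 = 8.0215e-04 /cm^2

8.0215e-04


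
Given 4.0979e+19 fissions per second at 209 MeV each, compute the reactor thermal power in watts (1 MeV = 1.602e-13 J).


P = fission_rate * E_MeV * 1.602e-13
P = 4.0979e+19 * 209 * 1.602e-13
P = 1.3721e+09 W

1.3721e+09


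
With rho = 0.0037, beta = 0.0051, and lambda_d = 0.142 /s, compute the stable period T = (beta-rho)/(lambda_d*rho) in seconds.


T = (beta - rho) / (lambda_d * rho)
T = (0.0051 - 0.0037) / (0.142 * 0.0037)
T = 2.6646 s

2.6646


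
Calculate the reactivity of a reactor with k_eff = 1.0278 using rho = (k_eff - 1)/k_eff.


rho = (k_eff - 1) / k_eff
rho = (1.0278 - 1) / 1.0278
rho = 0.027048

0.027048


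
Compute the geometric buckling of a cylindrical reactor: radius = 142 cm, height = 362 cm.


B^2 = (2.405/R)^2 + (pi/H)^2
B^2 = (2.405/142)^2 + (pi/362)^2
B^2 = 3.6216e-04 /cm^2

3.6216e-04


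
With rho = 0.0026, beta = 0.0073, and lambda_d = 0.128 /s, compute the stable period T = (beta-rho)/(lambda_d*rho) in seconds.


T = (beta - rho) / (lambda_d * rho)
T = (0.0073 - 0.0026) / (0.128 * 0.0026)
T = 14.123 s

14.123


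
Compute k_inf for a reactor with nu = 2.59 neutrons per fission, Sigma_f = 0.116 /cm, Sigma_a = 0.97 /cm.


k_inf = nu * Sigma_f / Sigma_a
k_inf = 2.59 * 0.116 / 0.97
k_inf = 0.30973

0.30973


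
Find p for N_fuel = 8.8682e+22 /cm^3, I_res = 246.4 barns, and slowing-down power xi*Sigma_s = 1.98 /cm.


p = exp(-N * I * 1e-24 / (xi*Sigma_s))
p = exp(-8.8682e+22 * 246.4 * 1e-24 / 1.98)
p = 1.6111e-05

1.6111e-05


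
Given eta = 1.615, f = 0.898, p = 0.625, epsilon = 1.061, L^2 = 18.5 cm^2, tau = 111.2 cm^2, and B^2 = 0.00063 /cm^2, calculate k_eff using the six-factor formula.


k_inf = eta*f*p*eps = 1.615*0.898*0.625*1.061 = 0.9617103
P_TNL = 1/(1 + L^2*B^2) = 1/(1 + 18.5*0.00063) = 0.9884793
P_FNL = exp(-B^2*tau) = exp(-0.00063*111.2) = 0.9323416
k_eff = k_inf * P_TNL * P_FNL = 0.9617103 * 0.9884793 * 0.9323416
k_eff = 0.88631

0.88631


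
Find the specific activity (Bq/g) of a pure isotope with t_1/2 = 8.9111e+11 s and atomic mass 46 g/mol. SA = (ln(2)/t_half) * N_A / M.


lambda = ln(2) / t_half = ln(2) / 8.9111e+11 = 7.778469e-13 /s
SA = lambda * N_A / M
SA = 7.778469e-13 * 6.022e23 / 46
SA = 1.0183e+10 Bq/g

1.0183e+10


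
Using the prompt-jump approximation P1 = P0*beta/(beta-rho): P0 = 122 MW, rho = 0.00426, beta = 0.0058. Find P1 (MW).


P1/P0 = beta / (beta - rho)
P1/P0 = 0.0058 / (0.0058 - 0.00426) = 3.766234
P1 = 122 * 3.766234 = 459.48 MW

459.48


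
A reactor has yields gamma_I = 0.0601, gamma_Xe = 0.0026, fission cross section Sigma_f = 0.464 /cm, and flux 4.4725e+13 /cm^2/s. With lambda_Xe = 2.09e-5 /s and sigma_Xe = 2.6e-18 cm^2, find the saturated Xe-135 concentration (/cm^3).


Xe_eq = (gamma_I + gamma_Xe) * Sigma_f * phi / (lambda_Xe + sigma_Xe * phi)
Numerator = (0.0601 + 0.0026) * 0.464 * 4.4725e+13 = 1.301175e+12
Denominator = 2.09e-5 + 2.6e-18 * 4.4725e+13 = 1.371850e-04
Xe_eq = 1.301175e+12 / 1.371850e-04 = 9.4848e+15 /cm^3

9.4848e+15


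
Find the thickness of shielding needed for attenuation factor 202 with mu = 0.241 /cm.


x = ln(factor) / mu
x = ln(202) / 0.241
x = 22.026 cm

22.026


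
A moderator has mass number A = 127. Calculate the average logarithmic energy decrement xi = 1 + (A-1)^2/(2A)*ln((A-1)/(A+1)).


xi = 1 + (A-1)^2/(2A) * ln((A-1)/(A+1))
xi = 1 + (127-1)^2/(2*127) * ln((127-1)/(127 +1))
xi = 0.015666

0.015666


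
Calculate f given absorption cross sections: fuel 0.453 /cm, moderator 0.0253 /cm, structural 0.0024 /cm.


f = Sigma_a_fuel / (Sigma_a_fuel + Sigma_a_mod + Sigma_a_other)
f = 0.453 / (0.453 + 0.0253 + 0.0024)
f = 0.94238

0.94238


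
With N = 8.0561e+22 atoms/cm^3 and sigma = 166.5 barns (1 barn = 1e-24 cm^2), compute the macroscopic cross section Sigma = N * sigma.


Sigma = N * sigma_barns * 1e-24
Sigma = 8.0561e+22 * 166.5 * 1e-24
Sigma = 13.413 /cm

13.413


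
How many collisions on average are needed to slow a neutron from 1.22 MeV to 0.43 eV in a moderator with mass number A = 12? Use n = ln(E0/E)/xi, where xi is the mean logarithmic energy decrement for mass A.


xi = 1 + (A-1)^2/(2A)*ln((A-1)/(A+1)) = 0.1577690 (for A = 12)
n = ln(E0/E) / xi
n = ln(1.22e6 / 0.43) / 0.1577690
n = ln(2.837209e+06) / 0.1577690 = 94.178

94.178


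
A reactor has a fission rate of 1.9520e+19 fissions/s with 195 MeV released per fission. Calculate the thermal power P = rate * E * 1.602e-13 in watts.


P = fission_rate * E_MeV * 1.602e-13
P = 1.9520e+19 * 195 * 1.602e-13
P = 6.0979e+08 W

6.0979e+08


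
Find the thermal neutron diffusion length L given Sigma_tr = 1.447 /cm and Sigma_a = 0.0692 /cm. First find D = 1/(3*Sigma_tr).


D = 1 / (3 * Sigma_tr) = 1 / (3 * 1.447) = 0.2303617 cm
L = sqrt(D / Sigma_a)
L = sqrt(0.2303617 / 0.0692)
L = 1.8245 cm

1.8245


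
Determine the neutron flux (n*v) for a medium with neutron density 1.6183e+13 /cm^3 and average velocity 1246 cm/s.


phi = n * v
phi = 1.6183e+13 * 1246
phi = 2.0164e+16 /cm^2/s

2.0164e+16


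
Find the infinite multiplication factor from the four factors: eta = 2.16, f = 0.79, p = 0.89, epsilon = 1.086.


k_inf = eta * f * p * epsilon
k_inf = 2.16 * 0.79 * 0.89 * 1.086
k_inf = 1.6493

1.6493


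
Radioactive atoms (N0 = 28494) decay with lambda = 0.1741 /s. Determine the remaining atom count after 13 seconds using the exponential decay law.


N = N0 * exp(-lambda * t)
N = 28494 * exp(-0.1741 * 13)
N = 2963.6

2963.6


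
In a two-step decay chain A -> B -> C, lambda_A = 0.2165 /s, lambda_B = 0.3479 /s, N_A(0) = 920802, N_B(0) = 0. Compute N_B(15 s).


N_B(t) = lambda_A * N_A0 / (lambda_B - lambda_A) * [exp(-lambda_A*t) - exp(-lambda_B*t)]
exp(-0.2165*15) = 0.03887126; exp(-0.3479*15) = 0.005415446
N_B = 0.2165 * 920802 / (0.3479 - 0.2165) * (0.03887126 - 0.005415446)
N_B = 50758

50758


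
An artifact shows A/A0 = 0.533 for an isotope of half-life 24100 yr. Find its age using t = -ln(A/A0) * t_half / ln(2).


lambda = ln(2) / t_half = ln(2) / 24100 = 2.876129e-05 /yr
t = -ln(A/A0) / lambda
t = -ln(0.533) / 2.876129e-05
t = 21878 yr

21878


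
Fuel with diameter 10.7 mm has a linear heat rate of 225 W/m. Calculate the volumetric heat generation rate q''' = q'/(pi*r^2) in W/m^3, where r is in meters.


r = D / 2 / 1000 = 10.7 / 2 / 1000 = 0.00535 m
q''' = q' / (pi * r^2)
q''' = 225 / (pi * 0.00535^2)
q''' = 2.5022e+06 W/m^3

2.5022e+06


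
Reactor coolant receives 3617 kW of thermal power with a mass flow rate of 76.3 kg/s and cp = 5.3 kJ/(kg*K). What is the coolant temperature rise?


dT = Q / (m_dot * cp)
dT = 3617 / (76.3 * 5.3)
dT = 8.9443 C

8.9443


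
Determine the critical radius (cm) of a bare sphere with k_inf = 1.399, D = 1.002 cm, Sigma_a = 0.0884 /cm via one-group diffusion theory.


L^2 = D / Sigma_a = 1.002 / 0.0884 = 11.33484 cm^2
B_m^2 = (k_inf - 1) / L^2 = (1.399 - 1) / 11.33484 = 0.03520120 /cm^2
For a bare sphere: B_g = pi/R, so R_c = pi / sqrt(B_m^2)
R_c = pi / sqrt(0.03520120) = 16.744 cm

16.744


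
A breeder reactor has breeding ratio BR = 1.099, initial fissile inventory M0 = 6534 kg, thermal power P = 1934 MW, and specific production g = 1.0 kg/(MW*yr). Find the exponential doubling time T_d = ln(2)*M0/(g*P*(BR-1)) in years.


Breeding gain G = BR - 1 = 1.099 - 1 = 0.099
Fissile production rate = g * P * G = 1.0 * 1934 * 0.099 = 191.466 kg/yr
T_d = ln(2) * M0 / (g * P * G)
T_d = ln(2) * 6534 / 191.466 = 23.654 yr

23.654


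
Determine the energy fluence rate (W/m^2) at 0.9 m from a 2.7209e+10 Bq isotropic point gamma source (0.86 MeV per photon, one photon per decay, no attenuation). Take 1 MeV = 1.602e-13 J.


psi = A * E * 1.602e-13 / (4*pi*r^2)
psi = 2.7209e+10 * 0.86 * 1.602e-13 / (4*pi*0.9^2)
psi = 3.6828e-04 W/m^2

3.6828e-04


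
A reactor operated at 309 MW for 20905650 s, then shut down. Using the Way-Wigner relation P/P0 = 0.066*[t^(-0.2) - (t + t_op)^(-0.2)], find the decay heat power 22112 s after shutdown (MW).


P/P0 = 0.066 * [t^(-0.2) - (t + t_op)^(-0.2)]
P/P0 = 0.066 * [22112^(-0.2) - (22112 + 20905650)^(-0.2)]
P/P0 = 0.066 * [0.1352304 - 0.03434436] = 0.006658479
P = 309 * 0.006658479 = 2.0575 MW

2.0575


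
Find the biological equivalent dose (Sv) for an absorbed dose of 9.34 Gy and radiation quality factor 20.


H = D * Q
H = 9.34 * 20
H = 186.80 Sv

186.80


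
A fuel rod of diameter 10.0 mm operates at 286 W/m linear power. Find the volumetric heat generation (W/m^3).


r = D / 2 / 1000 = 10.0 / 2 / 1000 = 0.005 m
q''' = q' / (pi * r^2)
q''' = 286 / (pi * 0.005^2)
q''' = 3.6415e+06 W/m^3

3.6415e+06


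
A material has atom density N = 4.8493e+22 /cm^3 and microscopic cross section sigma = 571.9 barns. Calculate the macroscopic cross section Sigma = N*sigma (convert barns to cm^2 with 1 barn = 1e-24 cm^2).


Sigma = N * sigma_barns * 1e-24
Sigma = 4.8493e+22 * 571.9 * 1e-24
Sigma = 27.733 /cm

27.733


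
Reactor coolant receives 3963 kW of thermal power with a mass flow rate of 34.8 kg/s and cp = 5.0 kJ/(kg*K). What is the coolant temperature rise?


dT = Q / (m_dot * cp)
dT = 3963 / (34.8 * 5.0)
dT = 22.776 C

22.776


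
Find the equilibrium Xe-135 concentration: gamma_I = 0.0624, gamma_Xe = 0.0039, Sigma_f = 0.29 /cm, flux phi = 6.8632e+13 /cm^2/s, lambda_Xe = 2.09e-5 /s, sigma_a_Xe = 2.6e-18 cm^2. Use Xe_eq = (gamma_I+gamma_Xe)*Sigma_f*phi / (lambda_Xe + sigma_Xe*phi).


Xe_eq = (gamma_I + gamma_Xe) * Sigma_f * phi / (lambda_Xe + sigma_Xe * phi)
Numerator = (0.0624 + 0.0039) * 0.29 * 6.8632e+13 = 1.319587e+12
Denominator = 2.09e-5 + 2.6e-18 * 6.8632e+13 = 1.993432e-04
Xe_eq = 1.319587e+12 / 1.993432e-04 = 6.6197e+15 /cm^3

6.6197e+15


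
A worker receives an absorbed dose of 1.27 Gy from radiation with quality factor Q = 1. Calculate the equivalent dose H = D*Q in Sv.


H = D * Q
H = 1.27 * 1
H = 1.2700 Sv

1.2700


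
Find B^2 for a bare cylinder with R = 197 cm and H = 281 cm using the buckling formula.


B^2 = (2.405/R)^2 + (pi/H)^2
B^2 = (2.405/197)^2 + (pi/281)^2
B^2 = 2.7403e-04 /cm^2

2.7403e-04


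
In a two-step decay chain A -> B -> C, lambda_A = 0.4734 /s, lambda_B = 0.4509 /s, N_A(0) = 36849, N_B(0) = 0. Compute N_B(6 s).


N_B(t) = lambda_A * N_A0 / (lambda_B - lambda_A) * [exp(-lambda_A*t) - exp(-lambda_B*t)]
exp(-0.4734*6) = 0.05840230; exp(-0.4509*6) = 0.06684358
N_B = 0.4734 * 36849 / (0.4509 - 0.4734) * (0.05840230 - 0.06684358)
N_B = 6544.5

6544.5


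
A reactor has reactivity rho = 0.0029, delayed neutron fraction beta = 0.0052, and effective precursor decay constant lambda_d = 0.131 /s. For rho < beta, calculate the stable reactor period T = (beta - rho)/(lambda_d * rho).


T = (beta - rho) / (lambda_d * rho)
T = (0.0052 - 0.0029) / (0.131 * 0.0029)
T = 6.0542 s

6.0542


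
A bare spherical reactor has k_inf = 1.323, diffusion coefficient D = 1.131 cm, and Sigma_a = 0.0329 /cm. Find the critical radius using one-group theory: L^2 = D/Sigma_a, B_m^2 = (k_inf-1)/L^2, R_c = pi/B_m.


L^2 = D / Sigma_a = 1.131 / 0.0329 = 34.37690 cm^2
B_m^2 = (k_inf - 1) / L^2 = (1.323 - 1) / 34.37690 = 0.009395844 /cm^2
For a bare sphere: B_g = pi/R, so R_c = pi / sqrt(B_m^2)
R_c = pi / sqrt(0.009395844) = 32.410 cm

32.410


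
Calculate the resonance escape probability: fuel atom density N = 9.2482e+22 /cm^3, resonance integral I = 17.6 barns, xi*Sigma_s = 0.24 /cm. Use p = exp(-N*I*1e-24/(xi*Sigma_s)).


p = exp(-N * I * 1e-24 / (xi*Sigma_s))
p = exp(-9.2482e+22 * 17.6 * 1e-24 / 0.24)
p = 0.0011340

0.0011340


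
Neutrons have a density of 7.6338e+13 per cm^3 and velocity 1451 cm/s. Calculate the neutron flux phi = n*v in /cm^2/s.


phi = n * v
phi = 7.6338e+13 * 1451
phi = 1.1077e+17 /cm^2/s

1.1077e+17


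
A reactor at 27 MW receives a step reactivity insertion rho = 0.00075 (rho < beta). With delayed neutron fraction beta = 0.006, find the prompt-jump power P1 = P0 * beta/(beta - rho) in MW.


P1/P0 = beta / (beta - rho)
P1/P0 = 0.006 / (0.006 - 0.00075) = 1.142857
P1 = 27 * 1.142857 = 30.857 MW

30.857


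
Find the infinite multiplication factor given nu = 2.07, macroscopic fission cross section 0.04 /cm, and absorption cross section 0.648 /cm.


k_inf = nu * Sigma_f / Sigma_a
k_inf = 2.07 * 0.04 / 0.648
k_inf = 0.12778

0.12778


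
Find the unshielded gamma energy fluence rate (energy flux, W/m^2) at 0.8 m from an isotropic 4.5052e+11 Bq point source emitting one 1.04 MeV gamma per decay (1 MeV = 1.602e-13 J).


psi = A * E * 1.602e-13 / (4*pi*r^2)
psi = 4.5052e+11 * 1.04 * 1.602e-13 / (4*pi*0.8^2)
psi = 0.0093330 W/m^2

0.0093330


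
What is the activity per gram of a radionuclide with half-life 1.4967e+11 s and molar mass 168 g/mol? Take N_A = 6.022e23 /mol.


lambda = ln(2) / t_half = ln(2) / 1.4967e+11 = 4.631170e-12 /s
SA = lambda * N_A / M
SA = 4.631170e-12 * 6.022e23 / 168
SA = 1.6601e+10 Bq/g

1.6601e+10


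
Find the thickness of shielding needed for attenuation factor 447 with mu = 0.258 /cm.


x = ln(factor) / mu
x = ln(447) / 0.258
x = 23.653 cm

23.653


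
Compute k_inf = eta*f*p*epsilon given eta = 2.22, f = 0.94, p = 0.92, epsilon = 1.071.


k_inf = eta * f * p * epsilon
k_inf = 2.22 * 0.94 * 0.92 * 1.071
k_inf = 2.0562

2.0562


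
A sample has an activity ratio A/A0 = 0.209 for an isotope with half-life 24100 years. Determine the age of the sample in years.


lambda = ln(2) / t_half = ln(2) / 24100 = 2.876129e-05 /yr
t = -ln(A/A0) / lambda
t = -ln(0.209) / 2.876129e-05
t = 54428 yr

54428


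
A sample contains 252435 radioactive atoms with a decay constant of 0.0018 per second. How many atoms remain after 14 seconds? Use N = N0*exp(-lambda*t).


N = N0 * exp(-lambda * t)
N = 252435 * exp(-0.0018 * 14)
N = 246153

246153


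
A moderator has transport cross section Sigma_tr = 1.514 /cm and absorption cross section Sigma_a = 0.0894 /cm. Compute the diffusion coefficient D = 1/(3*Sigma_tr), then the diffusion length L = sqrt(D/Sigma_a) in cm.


D = 1 / (3 * Sigma_tr) = 1 / (3 * 1.514) = 0.2201673 cm
L = sqrt(D / Sigma_a)
L = sqrt(0.2201673 / 0.0894)
L = 1.5693 cm

1.5693


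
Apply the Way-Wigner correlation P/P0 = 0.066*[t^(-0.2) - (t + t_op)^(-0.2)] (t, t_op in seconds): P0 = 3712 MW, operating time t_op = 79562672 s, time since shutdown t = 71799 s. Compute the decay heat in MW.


P/P0 = 0.066 * [t^(-0.2) - (t + t_op)^(-0.2)]
P/P0 = 0.066 * [71799^(-0.2) - (71799 + 79562672)^(-0.2)]
P/P0 = 0.066 * [0.1068504 - 0.02628935] = 0.005317029
P = 3712 * 0.005317029 = 19.737 MW

19.737


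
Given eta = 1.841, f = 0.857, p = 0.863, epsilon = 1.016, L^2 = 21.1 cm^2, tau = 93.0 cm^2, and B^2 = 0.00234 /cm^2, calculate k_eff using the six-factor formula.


k_inf = eta*f*p*eps = 1.841*0.857*0.863*1.016 = 1.383372
P_TNL = 1/(1 + L^2*B^2) = 1/(1 + 21.1*0.00234) = 0.9529491
P_FNL = exp(-B^2*tau) = exp(-0.00234*93.0) = 0.8044311
k_eff = k_inf * P_TNL * P_FNL = 1.383372 * 0.9529491 * 0.8044311
k_eff = 1.0605

1.0605


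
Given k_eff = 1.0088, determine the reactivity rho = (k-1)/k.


rho = (k_eff - 1) / k_eff
rho = (1.0088 - 1) / 1.0088
rho = 0.0087232

0.0087232


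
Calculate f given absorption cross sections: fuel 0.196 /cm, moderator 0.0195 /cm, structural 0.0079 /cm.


f = Sigma_a_fuel / (Sigma_a_fuel + Sigma_a_mod + Sigma_a_other)
f = 0.196 / (0.196 + 0.0195 + 0.0079)
f = 0.87735

0.87735


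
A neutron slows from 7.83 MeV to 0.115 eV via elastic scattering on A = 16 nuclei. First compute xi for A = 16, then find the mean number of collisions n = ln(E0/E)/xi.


xi = 1 + (A-1)^2/(2A)*ln((A-1)/(A+1)) = 0.1199467 (for A = 16)
n = ln(E0/E) / xi
n = ln(7.83e6 / 0.115) / 0.1199467
n = ln(6.808696e+07) / 0.1199467 = 150.37

150.37


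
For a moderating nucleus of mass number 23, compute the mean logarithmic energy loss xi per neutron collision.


xi = 1 + (A-1)^2/(2A) * ln((A-1)/(A+1))
xi = 1 + (23-1)^2/(2*23) * ln((23-1)/(23 +1))
xi = 0.084489

0.084489


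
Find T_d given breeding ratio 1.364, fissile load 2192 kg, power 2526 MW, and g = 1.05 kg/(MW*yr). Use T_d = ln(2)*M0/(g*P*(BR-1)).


Breeding gain G = BR - 1 = 1.364 - 1 = 0.364
Fissile production rate = g * P * G = 1.05 * 2526 * 0.364 = 965.4372 kg/yr
T_d = ln(2) * M0 / (g * P * G)
T_d = ln(2) * 2192 / 965.4372 = 1.5738 yr

1.5738


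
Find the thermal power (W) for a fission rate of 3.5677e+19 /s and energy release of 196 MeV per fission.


P = fission_rate * E_MeV * 1.602e-13
P = 3.5677e+19 * 196 * 1.602e-13
P = 1.1202e+09 W

1.1202e+09


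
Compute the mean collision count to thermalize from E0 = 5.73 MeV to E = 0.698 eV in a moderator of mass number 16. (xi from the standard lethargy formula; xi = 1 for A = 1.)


xi = 1 + (A-1)^2/(2A)*ln((A-1)/(A+1)) = 0.1199467 (for A = 16)
n = ln(E0/E) / xi
n = ln(5.73e6 / 0.698) / 0.1199467
n = ln(8.209169e+06) / 0.1199467 = 132.73

132.73


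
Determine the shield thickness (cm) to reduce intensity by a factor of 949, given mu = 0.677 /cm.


x = ln(factor) / mu
x = ln(949) / 0.677
x = 10.126 cm

10.126


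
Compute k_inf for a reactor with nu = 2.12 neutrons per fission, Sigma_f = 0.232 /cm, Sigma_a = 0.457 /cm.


k_inf = nu * Sigma_f / Sigma_a
k_inf = 2.12 * 0.232 / 0.457
k_inf = 1.0762

1.0762


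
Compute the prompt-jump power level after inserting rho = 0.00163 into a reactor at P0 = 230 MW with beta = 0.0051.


P1/P0 = beta / (beta - rho)
P1/P0 = 0.0051 / (0.0051 - 0.00163) = 1.469741
P1 = 230 * 1.469741 = 338.04 MW

338.04


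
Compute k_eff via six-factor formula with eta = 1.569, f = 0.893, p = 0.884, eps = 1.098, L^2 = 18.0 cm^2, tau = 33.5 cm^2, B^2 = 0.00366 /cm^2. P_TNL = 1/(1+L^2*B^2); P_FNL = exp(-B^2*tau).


k_inf = eta*f*p*eps = 1.569*0.893*0.884*1.098 = 1.359969
P_TNL = 1/(1 + L^2*B^2) = 1/(1 + 18.0*0.00366) = 0.9381919
P_FNL = exp(-B^2*tau) = exp(-0.00366*33.5) = 0.8846086
k_eff = k_inf * P_TNL * P_FNL = 1.359969 * 0.9381919 * 0.8846086
k_eff = 1.1287

1.1287


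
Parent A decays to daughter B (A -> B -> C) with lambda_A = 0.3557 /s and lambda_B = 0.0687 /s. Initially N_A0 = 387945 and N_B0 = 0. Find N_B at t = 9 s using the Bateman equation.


N_B(t) = lambda_A * N_A0 / (lambda_B - lambda_A) * [exp(-lambda_A*t) - exp(-lambda_B*t)]
exp(-0.3557*9) = 0.04070925; exp(-0.0687*9) = 0.5388597
N_B = 0.3557 * 387945 / (0.0687 - 0.3557) * (0.04070925 - 0.5388597)
N_B = 239515

239515


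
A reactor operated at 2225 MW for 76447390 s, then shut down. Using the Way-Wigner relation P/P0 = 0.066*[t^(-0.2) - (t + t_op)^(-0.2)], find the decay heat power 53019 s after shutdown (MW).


P/P0 = 0.066 * [t^(-0.2) - (t + t_op)^(-0.2)]
P/P0 = 0.066 * [53019^(-0.2) - (53019 + 76447390)^(-0.2)]
P/P0 = 0.066 * [0.1135308 - 0.02650130] = 0.005743947
P = 2225 * 0.005743947 = 12.780 MW

12.780


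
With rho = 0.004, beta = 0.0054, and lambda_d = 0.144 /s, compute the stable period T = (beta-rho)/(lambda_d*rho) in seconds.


T = (beta - rho) / (lambda_d * rho)
T = (0.0054 - 0.004) / (0.144 * 0.004)
T = 2.4306 s

2.4306


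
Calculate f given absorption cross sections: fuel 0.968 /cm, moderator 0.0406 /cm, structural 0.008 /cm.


f = Sigma_a_fuel / (Sigma_a_fuel + Sigma_a_mod + Sigma_a_other)
f = 0.968 / (0.968 + 0.0406 + 0.008)
f = 0.95219

0.95219


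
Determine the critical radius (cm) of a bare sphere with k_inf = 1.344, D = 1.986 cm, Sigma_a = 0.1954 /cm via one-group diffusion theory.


L^2 = D / Sigma_a = 1.986 / 0.1954 = 10.16377 cm^2
B_m^2 = (k_inf - 1) / L^2 = (1.344 - 1) / 10.16377 = 0.03384571 /cm^2
For a bare sphere: B_g = pi/R, so R_c = pi / sqrt(B_m^2)
R_c = pi / sqrt(0.03384571) = 17.076 cm

17.076


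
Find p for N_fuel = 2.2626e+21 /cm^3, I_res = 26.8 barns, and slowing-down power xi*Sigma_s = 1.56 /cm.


p = exp(-N * I * 1e-24 / (xi*Sigma_s))
p = exp(-2.2626e+21 * 26.8 * 1e-24 / 1.56)
p = 0.96188

0.96188


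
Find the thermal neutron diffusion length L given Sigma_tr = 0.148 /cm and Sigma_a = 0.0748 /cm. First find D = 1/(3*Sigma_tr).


D = 1 / (3 * Sigma_tr) = 1 / (3 * 0.148) = 2.252252 cm
L = sqrt(D / Sigma_a)
L = sqrt(2.252252 / 0.0748)
L = 5.4873 cm

5.4873


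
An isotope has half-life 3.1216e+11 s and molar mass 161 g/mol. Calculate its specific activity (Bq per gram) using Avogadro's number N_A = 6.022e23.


lambda = ln(2) / t_half = ln(2) / 3.1216e+11 = 2.220487e-12 /s
SA = lambda * N_A / M
SA = 2.220487e-12 * 6.022e23 / 161
SA = 8.3054e+09 Bq/g

8.3054e+09


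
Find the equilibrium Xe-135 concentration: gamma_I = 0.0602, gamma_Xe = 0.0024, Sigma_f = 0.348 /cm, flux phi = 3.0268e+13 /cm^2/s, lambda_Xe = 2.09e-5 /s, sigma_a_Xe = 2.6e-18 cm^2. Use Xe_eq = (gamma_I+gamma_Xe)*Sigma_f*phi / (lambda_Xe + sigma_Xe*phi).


Xe_eq = (gamma_I + gamma_Xe) * Sigma_f * phi / (lambda_Xe + sigma_Xe * phi)
Numerator = (0.0602 + 0.0024) * 0.348 * 3.0268e+13 = 6.593823e+11
Denominator = 2.09e-5 + 2.6e-18 * 3.0268e+13 = 9.959680e-05
Xe_eq = 6.593823e+11 / 9.959680e-05 = 6.6205e+15 /cm^3

6.6205e+15


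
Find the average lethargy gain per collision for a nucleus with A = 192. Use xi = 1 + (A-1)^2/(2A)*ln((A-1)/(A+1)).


xi = 1 + (A-1)^2/(2A) * ln((A-1)/(A+1))
xi = 1 + (192-1)^2/(2*192) * ln((192-1)/(192 +1))
xi = 0.010381

0.010381


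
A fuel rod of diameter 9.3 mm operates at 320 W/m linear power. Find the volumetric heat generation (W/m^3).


r = D / 2 / 1000 = 9.3 / 2 / 1000 = 0.00465 m
q''' = q' / (pi * r^2)
q''' = 320 / (pi * 0.00465^2)
q''' = 4.7108e+06 W/m^3

4.7108e+06


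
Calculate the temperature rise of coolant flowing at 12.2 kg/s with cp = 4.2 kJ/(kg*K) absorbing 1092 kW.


dT = Q / (m_dot * cp)
dT = 1092 / (12.2 * 4.2)
dT = 21.311 C

21.311


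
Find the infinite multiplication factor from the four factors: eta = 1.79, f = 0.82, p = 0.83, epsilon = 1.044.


k_inf = eta * f * p * epsilon
k_inf = 1.79 * 0.82 * 0.83 * 1.044
k_inf = 1.2719

1.2719


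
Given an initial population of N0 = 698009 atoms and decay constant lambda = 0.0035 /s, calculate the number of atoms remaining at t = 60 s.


N = N0 * exp(-lambda * t)
N = 698009 * exp(-0.0035 * 60)
N = 565795

565795


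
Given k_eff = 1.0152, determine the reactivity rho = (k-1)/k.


rho = (k_eff - 1) / k_eff
rho = (1.0152 - 1) / 1.0152
rho = 0.014972

0.014972


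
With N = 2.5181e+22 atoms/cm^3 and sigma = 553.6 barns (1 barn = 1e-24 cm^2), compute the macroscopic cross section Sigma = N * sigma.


Sigma = N * sigma_barns * 1e-24
Sigma = 2.5181e+22 * 553.6 * 1e-24
Sigma = 13.940 /cm

13.940


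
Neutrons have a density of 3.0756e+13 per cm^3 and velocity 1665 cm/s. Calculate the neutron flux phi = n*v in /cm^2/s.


phi = n * v
phi = 3.0756e+13 * 1665
phi = 5.1209e+16 /cm^2/s

5.1209e+16


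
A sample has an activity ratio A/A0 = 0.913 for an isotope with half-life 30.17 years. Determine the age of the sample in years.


lambda = ln(2) / t_half = ln(2) / 30.17 = 0.02297472 /yr
t = -ln(A/A0) / lambda
t = -ln(0.913) / 0.02297472
t = 3.9617 yr

3.9617


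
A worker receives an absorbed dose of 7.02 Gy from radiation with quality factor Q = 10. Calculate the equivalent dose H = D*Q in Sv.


H = D * Q
H = 7.02 * 10
H = 70.200 Sv

70.200


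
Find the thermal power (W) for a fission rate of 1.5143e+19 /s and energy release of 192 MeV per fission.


P = fission_rate * E_MeV * 1.602e-13
P = 1.5143e+19 * 192 * 1.602e-13
P = 4.6577e+08 W

4.6577e+08


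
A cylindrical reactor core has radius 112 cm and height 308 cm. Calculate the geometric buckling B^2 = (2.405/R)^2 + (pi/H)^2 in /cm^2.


B^2 = (2.405/R)^2 + (pi/H)^2
B^2 = (2.405/112)^2 + (pi/308)^2
B^2 = 5.6514e-04 /cm^2

5.6514e-04


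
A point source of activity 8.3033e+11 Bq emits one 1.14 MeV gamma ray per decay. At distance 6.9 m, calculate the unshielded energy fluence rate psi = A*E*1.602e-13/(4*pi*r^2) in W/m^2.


psi = A * E * 1.602e-13 / (4*pi*r^2)
psi = 8.3033e+11 * 1.14 * 1.602e-13 / (4*pi*6.9^2)
psi = 2.5346e-04 W/m^2

2.5346e-04


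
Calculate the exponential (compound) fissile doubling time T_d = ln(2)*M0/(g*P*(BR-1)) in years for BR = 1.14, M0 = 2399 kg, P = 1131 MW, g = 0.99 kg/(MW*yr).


Breeding gain G = BR - 1 = 1.14 - 1 = 0.14
Fissile production rate = g * P * G = 0.99 * 1131 * 0.14 = 156.7566 kg/yr
T_d = ln(2) * M0 / (g * P * G)
T_d = ln(2) * 2399 / 156.7566 = 10.608 yr

10.608


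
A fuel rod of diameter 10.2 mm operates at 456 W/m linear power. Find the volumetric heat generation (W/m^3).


r = D / 2 / 1000 = 10.2 / 2 / 1000 = 0.0051 m
q''' = q' / (pi * r^2)
q''' = 456 / (pi * 0.0051^2)
q''' = 5.5805e+06 W/m^3

5.5805e+06


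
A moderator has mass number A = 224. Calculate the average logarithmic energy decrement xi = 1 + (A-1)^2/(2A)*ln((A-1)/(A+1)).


xi = 1 + (A-1)^2/(2A) * ln((A-1)/(A+1))
xi = 1 + (224-1)^2/(2*224) * ln((224-1)/(224 +1))
xi = 0.0089021

0.0089021


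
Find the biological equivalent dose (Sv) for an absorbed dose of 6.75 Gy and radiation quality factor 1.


H = D * Q
H = 6.75 * 1
H = 6.7500 Sv

6.7500


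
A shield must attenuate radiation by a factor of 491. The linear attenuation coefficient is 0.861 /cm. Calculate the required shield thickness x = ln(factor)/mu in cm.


x = ln(factor) / mu
x = ln(491) / 0.861
x = 7.1968 cm

7.1968


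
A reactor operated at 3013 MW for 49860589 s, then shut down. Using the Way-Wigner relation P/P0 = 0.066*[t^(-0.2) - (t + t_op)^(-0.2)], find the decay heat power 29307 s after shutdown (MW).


P/P0 = 0.066 * [t^(-0.2) - (t + t_op)^(-0.2)]
P/P0 = 0.066 * [29307^(-0.2) - (29307 + 49860589)^(-0.2)]
P/P0 = 0.066 * [0.1278220 - 0.02886672] = 0.006531048
P = 3013 * 0.006531048 = 19.678 MW

19.678


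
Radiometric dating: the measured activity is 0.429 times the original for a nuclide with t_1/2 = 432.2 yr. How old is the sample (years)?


lambda = ln(2) / t_half = ln(2) / 432.2 = 0.001603765 /yr
t = -ln(A/A0) / lambda
t = -ln(0.429) / 0.001603765
t = 527.69 yr

527.69


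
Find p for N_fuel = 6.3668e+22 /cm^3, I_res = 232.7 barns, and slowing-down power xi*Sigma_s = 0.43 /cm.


p = exp(-N * I * 1e-24 / (xi*Sigma_s))
p = exp(-6.3668e+22 * 232.7 * 1e-24 / 0.43)
p = 1.0877e-15

1.0877e-15


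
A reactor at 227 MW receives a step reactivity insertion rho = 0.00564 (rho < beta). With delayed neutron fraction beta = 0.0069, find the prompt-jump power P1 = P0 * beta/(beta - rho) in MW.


P1/P0 = beta / (beta - rho)
P1/P0 = 0.0069 / (0.0069 - 0.00564) = 5.476190
P1 = 227 * 5.476190 = 1243.1 MW

1243.1


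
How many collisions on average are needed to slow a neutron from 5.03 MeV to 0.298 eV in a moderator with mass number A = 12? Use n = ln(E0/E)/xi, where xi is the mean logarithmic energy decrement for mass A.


xi = 1 + (A-1)^2/(2A)*ln((A-1)/(A+1)) = 0.1577690 (for A = 12)
n = ln(E0/E) / xi
n = ln(5.03e6 / 0.298) / 0.1577690
n = ln(1.687919e+07) / 0.1577690 = 105.48

105.48


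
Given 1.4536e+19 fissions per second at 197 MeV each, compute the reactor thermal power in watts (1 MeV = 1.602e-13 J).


P = fission_rate * E_MeV * 1.602e-13
P = 1.4536e+19 * 197 * 1.602e-13
P = 4.5875e+08 W

4.5875e+08


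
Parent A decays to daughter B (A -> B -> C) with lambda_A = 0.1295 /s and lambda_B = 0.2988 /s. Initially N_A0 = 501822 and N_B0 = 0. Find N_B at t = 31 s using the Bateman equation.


N_B(t) = lambda_A * N_A0 / (lambda_B - lambda_A) * [exp(-lambda_A*t) - exp(-lambda_B*t)]
exp(-0.1295*31) = 0.01805198; exp(-0.2988*31) = 9.488926e-05
N_B = 0.1295 * 501822 / (0.2988 - 0.1295) * (0.01805198 - 9.488926e-05)
N_B = 6892.8

6892.8


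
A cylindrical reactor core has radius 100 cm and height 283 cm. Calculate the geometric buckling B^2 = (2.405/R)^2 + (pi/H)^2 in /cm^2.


B^2 = (2.405/R)^2 + (pi/H)^2
B^2 = (2.405/100)^2 + (pi/283)^2
B^2 = 7.0164e-04 /cm^2

7.0164e-04


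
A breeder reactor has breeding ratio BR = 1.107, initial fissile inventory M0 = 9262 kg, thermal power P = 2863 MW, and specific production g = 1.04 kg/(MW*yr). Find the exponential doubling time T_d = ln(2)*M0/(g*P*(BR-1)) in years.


Breeding gain G = BR - 1 = 1.107 - 1 = 0.107
Fissile production rate = g * P * G = 1.04 * 2863 * 0.107 = 318.59464 kg/yr
T_d = ln(2) * M0 / (g * P * G)
T_d = ln(2) * 9262 / 318.59464 = 20.151 yr

20.151


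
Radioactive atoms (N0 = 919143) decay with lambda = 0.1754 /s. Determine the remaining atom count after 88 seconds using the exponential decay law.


N = N0 * exp(-lambda * t)
N = 919143 * exp(-0.1754 * 88)
N = 0.18195

0.18195


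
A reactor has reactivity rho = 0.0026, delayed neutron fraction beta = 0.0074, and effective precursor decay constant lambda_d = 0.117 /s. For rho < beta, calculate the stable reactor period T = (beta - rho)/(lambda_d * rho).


T = (beta - rho) / (lambda_d * rho)
T = (0.0074 - 0.0026) / (0.117 * 0.0026)
T = 15.779 s

15.779


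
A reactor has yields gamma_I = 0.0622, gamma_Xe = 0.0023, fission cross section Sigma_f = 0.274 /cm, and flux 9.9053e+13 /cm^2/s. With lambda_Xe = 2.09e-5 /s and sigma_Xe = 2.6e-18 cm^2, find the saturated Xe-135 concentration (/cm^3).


Xe_eq = (gamma_I + gamma_Xe) * Sigma_f * phi / (lambda_Xe + sigma_Xe * phi)
Numerator = (0.0622 + 0.0023) * 0.274 * 9.9053e+13 = 1.750564e+12
Denominator = 2.09e-5 + 2.6e-18 * 9.9053e+13 = 2.784378e-04
Xe_eq = 1.750564e+12 / 2.784378e-04 = 6.2871e+15 /cm^3

6.2871e+15


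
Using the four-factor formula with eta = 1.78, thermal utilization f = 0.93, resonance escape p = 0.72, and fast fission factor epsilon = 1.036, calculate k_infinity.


k_inf = eta * f * p * epsilon
k_inf = 1.78 * 0.93 * 0.72 * 1.036
k_inf = 1.2348

1.2348
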